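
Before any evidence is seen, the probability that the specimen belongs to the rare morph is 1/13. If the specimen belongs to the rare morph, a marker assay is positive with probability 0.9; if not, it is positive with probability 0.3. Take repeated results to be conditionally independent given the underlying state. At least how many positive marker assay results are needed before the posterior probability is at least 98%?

6

Prior odds = (1/13)/(12/13) = 1/12.
Likelihood ratio of a positive = 0.9/0.3 = 3.
Target odds: 0.98 ÷ 0.02 = 49.
Require 3ⁿ ≥ 49 ÷ (1/12) = 588.
3⁵ = 243 falls short of 588 but 3⁶ = 729 reaches it, so n = 6.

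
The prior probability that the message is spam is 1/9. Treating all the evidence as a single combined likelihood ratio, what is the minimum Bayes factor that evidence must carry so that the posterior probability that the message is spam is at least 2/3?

Prior odds = (1/9)/(8/9) = 0.125.
Target odds = (2/3)/(1/3) = 2.
Required Bayes factor = 2 ÷ 0.125 = 16.

16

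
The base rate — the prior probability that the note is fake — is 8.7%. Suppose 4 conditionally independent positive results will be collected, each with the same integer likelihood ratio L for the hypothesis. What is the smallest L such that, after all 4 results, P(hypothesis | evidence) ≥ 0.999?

11

Prior odds = 0.087/0.913 = 87/913.
Target odds = 0.999/0.001 = 999.
Need L⁴ ≥ 999 ÷ (87/913) = 304029/29.
10⁴ = 10000 < 304029/29 ≤ 14641 = 11⁴, so L = 11.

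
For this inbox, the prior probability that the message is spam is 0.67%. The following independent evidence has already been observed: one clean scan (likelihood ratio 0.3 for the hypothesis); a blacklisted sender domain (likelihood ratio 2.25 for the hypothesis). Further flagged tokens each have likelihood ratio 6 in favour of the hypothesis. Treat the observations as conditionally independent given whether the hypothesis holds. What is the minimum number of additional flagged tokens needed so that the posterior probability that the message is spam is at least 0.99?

6

Prior odds = 0.0067/0.9933 = 67/9933.
Combined Bayes factor of the evidence already in hand = 0.3 × 2.25 = 0.675.
Odds after that evidence = (67/9933) × 0.675 = 603/132440.
Target odds = 0.99/0.01 = 99.
Need 6ⁿ ≥ 99 ÷ (603/132440) = 1456840/67.
6⁵ = 7776 falls short of 1456840/67 but 6⁶ = 46656 reaches it, so n = 6.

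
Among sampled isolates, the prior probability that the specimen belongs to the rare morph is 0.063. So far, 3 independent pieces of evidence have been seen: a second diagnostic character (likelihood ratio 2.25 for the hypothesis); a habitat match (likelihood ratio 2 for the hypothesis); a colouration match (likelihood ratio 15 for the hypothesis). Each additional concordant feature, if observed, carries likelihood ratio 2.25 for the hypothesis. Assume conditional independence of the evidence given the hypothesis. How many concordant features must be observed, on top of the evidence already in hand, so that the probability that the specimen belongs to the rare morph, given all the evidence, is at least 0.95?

Prior odds = 0.063/0.937 = 63/937.
Combined Bayes factor of the evidence already in hand = 2.25 × 2 × 15 = 67.5.
Odds after that evidence = (63/937) × 67.5 = 8505/1874.
Target odds = 0.95/0.05 = 19.
Need 2.25ⁿ ≥ 19 ÷ (8505/1874) = 35606/8505.
2.25¹ = 2.25 falls short of 35606/8505 but 2.25² = 5.0625 reaches it, so n = 2.

2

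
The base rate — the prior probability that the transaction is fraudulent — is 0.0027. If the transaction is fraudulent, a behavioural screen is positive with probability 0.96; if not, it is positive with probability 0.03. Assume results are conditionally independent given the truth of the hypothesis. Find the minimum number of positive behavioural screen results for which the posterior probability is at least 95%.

Prior odds = 0.0027/0.9973 = 27/9973.
Likelihood ratio of a positive = 0.96/0.03 = 32.
Target odds: 0.95 ÷ 0.05 = 19.
Require 32ⁿ ≥ 19 ÷ (27/9973) = 189487/27.
32² = 1024 falls short of 189487/27 but 32³ = 32768 reaches it, so n = 3.

3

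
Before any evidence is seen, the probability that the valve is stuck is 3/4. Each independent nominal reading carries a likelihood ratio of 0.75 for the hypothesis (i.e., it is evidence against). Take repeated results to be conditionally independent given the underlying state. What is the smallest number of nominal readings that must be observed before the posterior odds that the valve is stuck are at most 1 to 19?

15

Prior odds = 0.75/0.25 = 3.
Likelihood ratio per nominal reading = 0.75.
Target odds = 1/19.
Require 0.75ⁿ ≤ 1/19 ÷ 3 = 1/57.
0.75¹⁴ = 4782969/268435456 is still above 1/57 but 0.75¹⁵ ≈0.0133635 is at or below it, so n = 15.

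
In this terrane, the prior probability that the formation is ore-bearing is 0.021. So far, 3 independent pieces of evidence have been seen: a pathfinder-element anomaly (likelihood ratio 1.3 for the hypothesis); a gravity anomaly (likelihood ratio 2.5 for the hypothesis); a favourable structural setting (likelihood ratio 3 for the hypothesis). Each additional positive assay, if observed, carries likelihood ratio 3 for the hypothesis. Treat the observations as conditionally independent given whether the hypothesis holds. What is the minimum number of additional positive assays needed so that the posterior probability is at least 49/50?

5

Prior odds = 0.021/0.979 = 21/979.
Combined Bayes factor of the evidence already in hand = 1.3 × 2.5 × 3 = 9.75.
Odds after that evidence = (21/979) × 9.75 = 819/3916.
Target odds = 0.98/0.02 = 49.
Need 3ⁿ ≥ 49 ÷ (819/3916) = 27412/117.
3⁴ = 81 falls short of 27412/117 but 3⁵ = 243 reaches it, so n = 5.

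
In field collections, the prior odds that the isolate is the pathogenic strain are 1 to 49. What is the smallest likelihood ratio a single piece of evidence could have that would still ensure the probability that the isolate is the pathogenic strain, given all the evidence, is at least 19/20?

931

Prior odds = 1/49.
Target odds = 0.95/0.05 = 19.
Required Bayes factor = 19 ÷ (1/49) = 931.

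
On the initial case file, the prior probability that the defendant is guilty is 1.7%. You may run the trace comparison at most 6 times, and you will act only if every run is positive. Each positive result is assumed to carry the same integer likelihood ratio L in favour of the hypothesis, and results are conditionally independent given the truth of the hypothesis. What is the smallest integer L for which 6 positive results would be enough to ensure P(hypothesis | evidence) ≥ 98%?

Prior odds = 0.017/0.983 = 17/983.
Target odds = 0.98/0.02 = 49.
Need L⁶ ≥ 49 ÷ (17/983) = 48167/17.
3⁶ = 729 < 48167/17 ≤ 4096 = 4⁶, so L = 4.

4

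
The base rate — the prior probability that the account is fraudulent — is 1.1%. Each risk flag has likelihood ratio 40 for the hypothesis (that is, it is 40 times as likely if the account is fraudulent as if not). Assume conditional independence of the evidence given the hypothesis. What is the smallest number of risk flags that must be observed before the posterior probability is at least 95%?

Prior odds = 0.011/0.989 = 11/989.
Likelihood ratio per risk flag = 40.
Target odds: 0.95 ÷ 0.05 = 19.
Require 40ⁿ ≥ 19 ÷ (11/989) = 18791/11.
40² = 1600 falls short of 18791/11 but 40³ = 64000 reaches it, so n = 3.

3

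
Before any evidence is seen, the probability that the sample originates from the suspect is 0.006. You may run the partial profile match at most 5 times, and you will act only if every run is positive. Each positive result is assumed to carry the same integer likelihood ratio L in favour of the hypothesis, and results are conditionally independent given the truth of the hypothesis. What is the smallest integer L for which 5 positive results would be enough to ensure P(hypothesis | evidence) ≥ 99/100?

7

Prior odds = 0.006/0.994 = 3/497.
Target odds = 0.99/0.01 = 99.
Need L⁵ ≥ 99 ÷ (3/497) = 16401.
6⁵ = 7776 < 16401 ≤ 16807 = 7⁵, so L = 7.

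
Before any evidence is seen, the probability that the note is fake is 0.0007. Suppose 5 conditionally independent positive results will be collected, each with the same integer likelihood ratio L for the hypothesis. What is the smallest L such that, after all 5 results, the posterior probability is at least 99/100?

Prior odds = 0.0007/0.9993 = 7/9993.
Target odds = 0.99/0.01 = 99.
Need L⁵ ≥ 99 ÷ (7/9993) = 989307/7.
10⁵ = 100000 < 989307/7 ≤ 161051 = 11⁵, so L = 11.

11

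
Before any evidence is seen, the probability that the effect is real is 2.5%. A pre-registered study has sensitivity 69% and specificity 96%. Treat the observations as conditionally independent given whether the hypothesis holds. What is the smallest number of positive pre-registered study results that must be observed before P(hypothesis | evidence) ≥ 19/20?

3

Prior odds: 0.025 ÷ 0.975 = 1/39.
False-positive rate = 1 − 0.96 = 0.04; likelihood ratio of a positive = 0.69/0.04 = 17.25.
Target posterior odds = 0.95/0.05 = 19.
Need (1/39) × 17.25ⁿ ≥ 19, i.e. 17.25ⁿ ≥ 741.
17.25² = 297.5625 falls short of 741 but 17.25³ = 5132.953125 reaches it, so n = 3.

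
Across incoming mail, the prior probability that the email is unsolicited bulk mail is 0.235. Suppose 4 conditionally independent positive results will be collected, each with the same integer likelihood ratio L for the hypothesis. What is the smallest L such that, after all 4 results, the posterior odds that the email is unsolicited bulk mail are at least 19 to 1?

Prior odds = 0.235/0.765 = 47/153.
Target odds = 19.
Need L⁴ ≥ 19 ÷ (47/153) = 2907/47.
2⁴ = 16 < 2907/47 ≤ 81 = 3⁴, so L = 3.

3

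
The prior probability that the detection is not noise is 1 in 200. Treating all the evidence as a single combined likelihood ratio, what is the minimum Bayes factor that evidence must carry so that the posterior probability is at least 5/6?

995

Prior odds = 0.005/0.995 = 1/199.
Target odds = (5/6)/(1/6) = 5.
Required Bayes factor = 5 ÷ (1/199) = 995.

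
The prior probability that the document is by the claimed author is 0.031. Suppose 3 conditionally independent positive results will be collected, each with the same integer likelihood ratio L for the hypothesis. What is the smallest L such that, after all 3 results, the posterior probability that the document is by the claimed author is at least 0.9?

Prior odds = 0.031/0.969 = 31/969.
Target odds = 0.9/0.1 = 9.
Need L³ ≥ 9 ÷ (31/969) = 8721/31.
6³ = 216 < 8721/31 ≤ 343 = 7³, so L = 7.

7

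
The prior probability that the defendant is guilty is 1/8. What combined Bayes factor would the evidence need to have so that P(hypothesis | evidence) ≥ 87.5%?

Prior odds = 0.125/0.875 = 1/7.
Target odds = 0.875/0.125 = 7.
Required Bayes factor = 7 ÷ (1/7) = 49.

49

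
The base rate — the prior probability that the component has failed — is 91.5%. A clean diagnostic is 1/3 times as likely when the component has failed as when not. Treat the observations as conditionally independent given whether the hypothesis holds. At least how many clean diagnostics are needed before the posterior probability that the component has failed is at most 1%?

Prior odds = 0.915/0.085 = 183/17.
Likelihood ratio per clean diagnostic = 1/3.
Target posterior odds = 0.01/0.99 = 1/99.
Require (1/3)ⁿ ≤ 1/99 ÷ (183/17) = 17/18117.
(1/3)⁶ = 1/729 is still above 17/18117 but (1/3)⁷ = 1/2187 is at or below it, so n = 7.

7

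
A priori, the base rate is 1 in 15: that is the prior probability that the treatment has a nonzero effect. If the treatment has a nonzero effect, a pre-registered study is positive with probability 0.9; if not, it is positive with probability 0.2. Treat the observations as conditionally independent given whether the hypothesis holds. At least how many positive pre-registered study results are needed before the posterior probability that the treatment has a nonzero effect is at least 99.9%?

7

Prior odds = (1/15)/(14/15) = 1/14.
Likelihood ratio of a positive = 0.9/0.2 = 4.5.
Target posterior odds = 0.999/0.001 = 999.
Require 4.5ⁿ ≥ 999 ÷ (1/14) = 13986.
4.5⁶ = 8303.765625 falls short of 13986 but 4.5⁷ = 4782969/128 reaches it, so n = 7.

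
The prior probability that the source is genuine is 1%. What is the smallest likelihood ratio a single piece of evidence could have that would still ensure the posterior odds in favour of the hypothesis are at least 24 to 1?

Prior odds = 0.01/0.99 = 1/99.
Target odds = 24.
Required Bayes factor = 24 ÷ (1/99) = 2376.

2376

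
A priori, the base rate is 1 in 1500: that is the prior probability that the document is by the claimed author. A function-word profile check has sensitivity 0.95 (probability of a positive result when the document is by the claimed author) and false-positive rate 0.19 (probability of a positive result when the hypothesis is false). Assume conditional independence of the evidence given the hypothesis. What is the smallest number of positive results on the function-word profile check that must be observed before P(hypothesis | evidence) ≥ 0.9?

Prior odds = (1/1500)/(1499/1500) = 1/1499.
Likelihood ratio of a positive result = 0.95/0.19 = 5.
Target posterior odds = 0.9/0.1 = 9.
Require 5ⁿ ≥ 9 ÷ (1/1499) = 13491.
5⁵ = 3125 falls short of 13491 but 5⁶ = 15625 reaches it, so n = 6.

6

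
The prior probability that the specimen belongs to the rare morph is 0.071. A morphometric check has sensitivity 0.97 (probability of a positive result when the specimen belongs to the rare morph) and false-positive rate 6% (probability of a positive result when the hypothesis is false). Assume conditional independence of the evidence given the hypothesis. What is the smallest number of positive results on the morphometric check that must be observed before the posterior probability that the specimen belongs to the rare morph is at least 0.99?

3

Prior odds = 0.071/0.929 = 71/929.
Likelihood ratio of a positive result = 0.97/0.06 = 97/6.
Target posterior odds = 0.99/0.01 = 99.
Require (97/6)ⁿ ≥ 99 ÷ (71/929) = 91971/71.
(97/6)² = 9409/36 falls short of 91971/71 but (97/6)³ = 912673/216 reaches it, so n = 3.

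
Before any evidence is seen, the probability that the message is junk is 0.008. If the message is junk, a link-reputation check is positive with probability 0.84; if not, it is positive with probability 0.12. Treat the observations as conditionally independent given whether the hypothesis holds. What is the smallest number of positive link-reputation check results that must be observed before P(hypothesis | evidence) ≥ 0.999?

Prior odds: 0.008 ÷ 0.992 = 1/124.
Likelihood ratio of a positive = 0.84/0.12 = 7.
Target posterior odds = 0.999/0.001 = 999.
Need (1/124) × 7ⁿ ≥ 999, i.e. 7ⁿ ≥ 123876.
7⁶ = 117649 falls short of 123876 but 7⁷ = 823543 reaches it, so n = 7.

7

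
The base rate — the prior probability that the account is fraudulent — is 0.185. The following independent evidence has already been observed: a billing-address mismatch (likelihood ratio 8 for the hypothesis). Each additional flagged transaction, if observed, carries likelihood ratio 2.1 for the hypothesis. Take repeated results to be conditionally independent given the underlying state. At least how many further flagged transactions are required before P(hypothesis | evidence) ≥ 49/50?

Prior odds = 0.185/0.815 = 37/163.
Bayes factor of the evidence already in hand = 8.
Odds after that evidence = (37/163) × 8 = 296/163.
Target odds = 0.98/0.02 = 49.
Need 2.1ⁿ ≥ 49 ÷ (296/163) = 7987/296.
2.1⁴ = 19.4481 falls short of 7987/296 but 2.1⁵ = 4084101/100000 reaches it, so n = 5.

5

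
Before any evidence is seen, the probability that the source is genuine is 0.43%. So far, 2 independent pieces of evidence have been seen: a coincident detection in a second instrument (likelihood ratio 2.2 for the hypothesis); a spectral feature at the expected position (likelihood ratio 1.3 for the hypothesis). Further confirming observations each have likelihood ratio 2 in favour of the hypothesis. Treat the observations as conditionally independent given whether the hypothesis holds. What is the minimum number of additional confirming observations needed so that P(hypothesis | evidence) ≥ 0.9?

10

Prior odds = 0.0043/0.9957 = 43/9957.
Combined Bayes factor of the evidence already in hand = 2.2 × 1.3 = 2.86.
Odds after that evidence = (43/9957) × 2.86 = 6149/497850.
Target odds = 0.9/0.1 = 9.
Need 2ⁿ ≥ 9 ÷ (6149/497850) = 4480650/6149.
2⁹ = 512 falls short of 4480650/6149 but 2¹⁰ = 1024 reaches it, so n = 10.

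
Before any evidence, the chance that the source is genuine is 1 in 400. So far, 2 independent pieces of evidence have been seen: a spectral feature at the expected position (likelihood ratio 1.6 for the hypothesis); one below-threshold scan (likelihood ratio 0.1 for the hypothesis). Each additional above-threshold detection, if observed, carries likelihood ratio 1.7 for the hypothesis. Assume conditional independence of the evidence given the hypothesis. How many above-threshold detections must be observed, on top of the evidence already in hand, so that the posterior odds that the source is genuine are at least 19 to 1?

21

Prior odds = 0.0025/0.9975 = 1/399.
Combined Bayes factor of the evidence already in hand = 1.6 × 0.1 = 0.16.
Odds after that evidence = (1/399) × 0.16 = 4/9975.
Target odds = 19.
Need 1.7ⁿ ≥ 19 ÷ (4/9975) = 47381.25.
1.7²⁰ ≈40642.3 falls short of 47381.25 but 1.7²¹ ≈69091.9 reaches it, so n = 21.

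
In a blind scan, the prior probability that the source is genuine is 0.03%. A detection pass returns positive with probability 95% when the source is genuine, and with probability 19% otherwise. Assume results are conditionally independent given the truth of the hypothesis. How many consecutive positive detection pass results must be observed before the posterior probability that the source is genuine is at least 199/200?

Prior odds = 0.0003/0.9997 = 3/9997.
Likelihood ratio of a positive result = 0.95/0.19 = 5.
Target odds: 0.995 ÷ 0.005 = 199.
Require 5ⁿ ≥ 199 ÷ (3/9997) = 1989403/3.
5⁸ = 390625 falls short of 1989403/3 but 5⁹ = 1953125 reaches it, so n = 9.

9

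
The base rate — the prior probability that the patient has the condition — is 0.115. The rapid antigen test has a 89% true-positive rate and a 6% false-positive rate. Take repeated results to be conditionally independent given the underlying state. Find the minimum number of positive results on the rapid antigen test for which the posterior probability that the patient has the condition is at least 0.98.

3

Prior odds = 0.115/0.885 = 23/177.
Likelihood ratio of a positive result = 0.89/0.06 = 89/6.
Target odds: 0.98 ÷ 0.02 = 49.
Need (23/177) × (89/6)ⁿ ≥ 49, i.e. (89/6)ⁿ ≥ 8673/23.
(89/6)² = 7921/36 falls short of 8673/23 but (89/6)³ = 704969/216 reaches it, so n = 3.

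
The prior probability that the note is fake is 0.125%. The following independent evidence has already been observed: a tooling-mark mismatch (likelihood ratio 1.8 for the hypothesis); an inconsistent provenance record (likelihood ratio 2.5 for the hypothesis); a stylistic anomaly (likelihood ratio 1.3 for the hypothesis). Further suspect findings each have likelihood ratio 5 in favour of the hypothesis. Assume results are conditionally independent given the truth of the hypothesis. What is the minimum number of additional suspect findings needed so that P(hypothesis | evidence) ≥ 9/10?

5

Prior odds = 0.00125/0.99875 = 1/799.
Combined Bayes factor of the evidence already in hand = 1.8 × 2.5 × 1.3 = 5.85.
Odds after that evidence = (1/799) × 5.85 = 117/15980.
Target odds = 0.9/0.1 = 9.
Need 5ⁿ ≥ 9 ÷ (117/15980) = 15980/13.
5⁴ = 625 falls short of 15980/13 but 5⁵ = 3125 reaches it, so n = 5.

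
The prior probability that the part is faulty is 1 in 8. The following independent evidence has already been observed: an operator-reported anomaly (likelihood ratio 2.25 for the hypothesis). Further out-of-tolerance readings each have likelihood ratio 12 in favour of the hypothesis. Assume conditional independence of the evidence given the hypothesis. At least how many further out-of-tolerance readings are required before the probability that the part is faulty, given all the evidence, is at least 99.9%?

4

Prior odds = 0.125/0.875 = 1/7.
Bayes factor of the evidence already in hand = 2.25.
Odds after that evidence = (1/7) × 2.25 = 9/28.
Target odds = 0.999/0.001 = 999.
Need 12ⁿ ≥ 999 ÷ (9/28) = 3108.
12³ = 1728 falls short of 3108 but 12⁴ = 20736 reaches it, so n = 4.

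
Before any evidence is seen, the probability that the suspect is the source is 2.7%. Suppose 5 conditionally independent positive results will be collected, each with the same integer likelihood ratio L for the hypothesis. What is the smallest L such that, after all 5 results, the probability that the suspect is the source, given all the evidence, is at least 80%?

3

Prior odds = 0.027/0.973 = 27/973.
Target odds = 0.8/0.2 = 4.
Need L⁵ ≥ 4 ÷ (27/973) = 3892/27.
2⁵ = 32 < 3892/27 ≤ 243 = 3⁵, so L = 3.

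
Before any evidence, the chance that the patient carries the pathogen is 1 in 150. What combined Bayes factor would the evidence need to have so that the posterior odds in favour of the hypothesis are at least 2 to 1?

298

Prior odds = (1/150)/(149/150) = 1/149.
Target odds = 2.
Required Bayes factor = 2 ÷ (1/149) = 298.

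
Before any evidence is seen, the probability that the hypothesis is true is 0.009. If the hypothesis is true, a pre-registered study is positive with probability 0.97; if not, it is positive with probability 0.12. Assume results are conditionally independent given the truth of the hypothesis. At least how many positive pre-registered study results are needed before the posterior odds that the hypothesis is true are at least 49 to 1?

5

Prior odds = 0.009/0.991 = 9/991.
Likelihood ratio of a positive = 0.97/0.12 = 97/12.
Target odds = 49.
Need (9/991) × (97/12)ⁿ ≥ 49, i.e. (97/12)ⁿ ≥ 48559/9.
(97/12)⁴ = 88529281/20736 falls short of 48559/9 but (97/12)⁵ ≈34510.6 reaches it, so n = 5.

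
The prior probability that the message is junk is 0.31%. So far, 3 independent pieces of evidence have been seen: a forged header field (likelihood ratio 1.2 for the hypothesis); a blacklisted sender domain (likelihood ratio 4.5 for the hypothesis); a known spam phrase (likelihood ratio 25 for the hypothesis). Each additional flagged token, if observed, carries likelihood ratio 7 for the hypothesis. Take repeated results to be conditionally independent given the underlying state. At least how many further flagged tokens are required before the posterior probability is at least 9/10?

2

Prior odds = 0.0031/0.9969 = 31/9969.
Combined Bayes factor of the evidence already in hand = 1.2 × 4.5 × 25 = 135.
Odds after that evidence = (31/9969) × 135 = 1395/3323.
Target odds = 0.9/0.1 = 9.
Need 7ⁿ ≥ 9 ÷ (1395/3323) = 3323/155.
7¹ = 7 falls short of 3323/155 but 7² = 49 reaches it, so n = 2.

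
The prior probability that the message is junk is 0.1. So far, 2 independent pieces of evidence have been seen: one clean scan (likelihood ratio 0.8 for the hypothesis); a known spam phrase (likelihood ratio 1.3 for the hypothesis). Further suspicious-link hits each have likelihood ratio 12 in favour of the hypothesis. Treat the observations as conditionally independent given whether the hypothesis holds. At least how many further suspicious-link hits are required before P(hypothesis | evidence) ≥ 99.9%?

Prior odds = 0.1/0.9 = 1/9.
Combined Bayes factor of the evidence already in hand = 0.8 × 1.3 = 1.04.
Odds after that evidence = (1/9) × 1.04 = 26/225.
Target odds = 0.999/0.001 = 999.
Need 12ⁿ ≥ 999 ÷ (26/225) = 224775/26.
12³ = 1728 falls short of 224775/26 but 12⁴ = 20736 reaches it, so n = 4.

4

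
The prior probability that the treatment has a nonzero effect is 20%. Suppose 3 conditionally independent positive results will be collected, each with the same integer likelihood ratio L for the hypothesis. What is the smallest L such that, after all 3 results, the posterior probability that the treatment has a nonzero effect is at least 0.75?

Prior odds = 0.2/0.8 = 0.25.
Target odds = 0.75/0.25 = 3.
Need L³ ≥ 3 ÷ 0.25 = 12.
2³ = 8 < 12 ≤ 27 = 3³, so L = 3.

3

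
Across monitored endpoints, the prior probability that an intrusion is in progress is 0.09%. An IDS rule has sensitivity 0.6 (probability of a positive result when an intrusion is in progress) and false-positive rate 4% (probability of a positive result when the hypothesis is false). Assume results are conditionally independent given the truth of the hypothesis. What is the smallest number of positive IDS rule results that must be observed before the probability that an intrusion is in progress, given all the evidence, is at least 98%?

5

Prior odds: 0.0009 ÷ 0.9991 = 9/9991.
Likelihood ratio of a positive result = 0.6/0.04 = 15.
Target odds: 0.98 ÷ 0.02 = 49.
Need (9/9991) × 15ⁿ ≥ 49, i.e. 15ⁿ ≥ 489559/9.
15⁴ = 50625 falls short of 489559/9 but 15⁵ = 759375 reaches it, so n = 5.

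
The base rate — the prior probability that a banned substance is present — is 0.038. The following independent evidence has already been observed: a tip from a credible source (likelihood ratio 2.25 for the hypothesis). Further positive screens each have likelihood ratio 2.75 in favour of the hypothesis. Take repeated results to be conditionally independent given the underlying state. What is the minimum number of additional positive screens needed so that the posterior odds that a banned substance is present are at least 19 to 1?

Prior odds = 0.038/0.962 = 19/481.
Bayes factor of the evidence already in hand = 2.25.
Odds after that evidence = (19/481) × 2.25 = 171/1924.
Target odds = 19.
Need 2.75ⁿ ≥ 19 ÷ (171/1924) = 1924/9.
2.75⁵ = 161051/1024 falls short of 1924/9 but 2.75⁶ = 1771561/4096 reaches it, so n = 6.

6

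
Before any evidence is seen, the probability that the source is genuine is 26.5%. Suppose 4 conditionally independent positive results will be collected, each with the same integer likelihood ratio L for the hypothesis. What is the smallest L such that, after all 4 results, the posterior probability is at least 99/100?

Prior odds = 0.265/0.735 = 53/147.
Target odds = 0.99/0.01 = 99.
Need L⁴ ≥ 99 ÷ (53/147) = 14553/53.
4⁴ = 256 < 14553/53 ≤ 625 = 5⁴, so L = 5.

5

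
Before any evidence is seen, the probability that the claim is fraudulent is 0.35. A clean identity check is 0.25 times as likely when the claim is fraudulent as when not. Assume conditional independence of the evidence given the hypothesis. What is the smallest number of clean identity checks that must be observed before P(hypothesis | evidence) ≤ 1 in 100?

Prior odds: 0.35 ÷ 0.65 = 7/13.
Likelihood ratio per clean identity check = 0.25.
Target odds: 0.01 ÷ 0.99 = 1/99.
Require 0.25ⁿ ≤ 1/99 ÷ (7/13) = 13/693.
0.25² = 0.0625 is still above 13/693 but 0.25³ = 0.015625 is at or below it, so n = 3.

3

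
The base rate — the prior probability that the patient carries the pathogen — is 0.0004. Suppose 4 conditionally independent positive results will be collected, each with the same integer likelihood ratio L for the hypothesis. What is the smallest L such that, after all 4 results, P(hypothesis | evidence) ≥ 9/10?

Prior odds = 0.0004/0.9996 = 1/2499.
Target odds = 0.9/0.1 = 9.
Need L⁴ ≥ 9 ÷ (1/2499) = 22491.
12⁴ = 20736 < 22491 ≤ 28561 = 13⁴, so L = 13.

13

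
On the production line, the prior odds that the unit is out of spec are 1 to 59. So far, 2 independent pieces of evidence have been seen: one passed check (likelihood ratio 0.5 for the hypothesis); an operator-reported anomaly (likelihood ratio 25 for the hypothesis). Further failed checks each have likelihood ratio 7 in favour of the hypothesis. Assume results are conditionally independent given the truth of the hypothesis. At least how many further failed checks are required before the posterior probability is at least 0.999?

Prior odds = 1/59.
Combined Bayes factor of the evidence already in hand = 0.5 × 25 = 12.5.
Odds after that evidence = (1/59) × 12.5 = 25/118.
Target odds = 0.999/0.001 = 999.
Need 7ⁿ ≥ 999 ÷ (25/118) = 4715.28.
7⁴ = 2401 falls short of 4715.28 but 7⁵ = 16807 reaches it, so n = 5.

5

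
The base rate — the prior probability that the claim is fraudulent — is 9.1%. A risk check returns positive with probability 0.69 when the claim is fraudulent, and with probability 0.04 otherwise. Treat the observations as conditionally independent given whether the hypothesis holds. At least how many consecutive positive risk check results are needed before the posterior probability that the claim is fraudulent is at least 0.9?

Prior odds: 0.091 ÷ 0.909 = 91/909.
Likelihood ratio of a positive result = 0.69/0.04 = 17.25.
Target odds: 0.9 ÷ 0.1 = 9.
Require 17.25ⁿ ≥ 9 ÷ (91/909) = 8181/91.
17.25¹ = 17.25 falls short of 8181/91 but 17.25² = 297.5625 reaches it, so n = 2.

2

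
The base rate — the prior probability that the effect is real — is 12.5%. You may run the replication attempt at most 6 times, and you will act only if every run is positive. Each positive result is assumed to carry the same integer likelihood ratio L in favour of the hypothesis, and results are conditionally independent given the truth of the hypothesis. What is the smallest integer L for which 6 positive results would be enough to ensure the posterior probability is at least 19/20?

Prior odds = 0.125/0.875 = 1/7.
Target odds = 0.95/0.05 = 19.
Need L⁶ ≥ 19 ÷ (1/7) = 133.
2⁶ = 64 < 133 ≤ 729 = 3⁶, so L = 3.

3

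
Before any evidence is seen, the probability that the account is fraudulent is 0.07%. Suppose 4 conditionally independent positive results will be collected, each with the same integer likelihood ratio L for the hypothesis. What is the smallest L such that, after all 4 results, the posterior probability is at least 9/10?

Prior odds = 0.0007/0.9993 = 7/9993.
Target odds = 0.9/0.1 = 9.
Need L⁴ ≥ 9 ÷ (7/9993) = 89937/7.
10⁴ = 10000 < 89937/7 ≤ 14641 = 11⁴, so L = 11.

11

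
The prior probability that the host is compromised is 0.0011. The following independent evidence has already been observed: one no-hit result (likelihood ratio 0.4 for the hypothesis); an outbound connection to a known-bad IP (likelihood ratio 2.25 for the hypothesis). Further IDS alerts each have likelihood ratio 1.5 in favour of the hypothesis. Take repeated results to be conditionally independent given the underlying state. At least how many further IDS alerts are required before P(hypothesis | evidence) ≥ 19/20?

Prior odds = 0.0011/0.9989 = 11/9989.
Combined Bayes factor of the evidence already in hand = 0.4 × 2.25 = 0.9.
Odds after that evidence = (11/9989) × 0.9 = 99/99890.
Target odds = 0.95/0.05 = 19.
Need 1.5ⁿ ≥ 19 ÷ (99/99890) = 1897910/99.
1.5²⁴ ≈16834.1 falls short of 1897910/99 but 1.5²⁵ ≈25251.2 reaches it, so n = 25.

25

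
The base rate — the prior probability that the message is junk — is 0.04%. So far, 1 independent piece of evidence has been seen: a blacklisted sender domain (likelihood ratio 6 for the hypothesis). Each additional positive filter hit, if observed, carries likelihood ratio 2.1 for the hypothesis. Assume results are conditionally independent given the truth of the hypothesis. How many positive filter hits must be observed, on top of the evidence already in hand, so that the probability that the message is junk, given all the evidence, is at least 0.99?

Prior odds = 0.0004/0.9996 = 1/2499.
Bayes factor of the evidence already in hand = 6.
Odds after that evidence = (1/2499) × 6 = 2/833.
Target odds = 0.99/0.01 = 99.
Need 2.1ⁿ ≥ 99 ÷ (2/833) = 41233.5.
2.1¹⁴ ≈32439.2 falls short of 41233.5 but 2.1¹⁵ ≈68122.3 reaches it, so n = 15.

15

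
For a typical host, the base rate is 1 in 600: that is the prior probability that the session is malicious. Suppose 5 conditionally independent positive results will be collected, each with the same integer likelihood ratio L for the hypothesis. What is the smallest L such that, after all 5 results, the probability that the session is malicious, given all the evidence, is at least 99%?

10

Prior odds = (1/600)/(599/600) = 1/599.
Target odds = 0.99/0.01 = 99.
Need L⁵ ≥ 99 ÷ (1/599) = 59301.
9⁵ = 59049 < 59301 ≤ 100000 = 10⁵, so L = 10.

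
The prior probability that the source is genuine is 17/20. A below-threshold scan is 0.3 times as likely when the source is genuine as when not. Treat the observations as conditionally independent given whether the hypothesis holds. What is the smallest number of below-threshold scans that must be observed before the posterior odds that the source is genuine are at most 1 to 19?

4

Prior odds: 0.85 ÷ 0.15 = 17/3.
Likelihood ratio per below-threshold scan = 0.3.
Target odds = 1/19.
Require 0.3ⁿ ≤ 1/19 ÷ (17/3) = 3/323.
0.3³ = 0.027 is still above 3/323 but 0.3⁴ = 0.0081 is at or below it, so n = 4.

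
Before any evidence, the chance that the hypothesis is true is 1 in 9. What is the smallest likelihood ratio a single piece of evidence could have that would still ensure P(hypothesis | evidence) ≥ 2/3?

16

Prior odds = (1/9)/(8/9) = 0.125.
Target odds = (2/3)/(1/3) = 2.
Required Bayes factor = 2 ÷ 0.125 = 16.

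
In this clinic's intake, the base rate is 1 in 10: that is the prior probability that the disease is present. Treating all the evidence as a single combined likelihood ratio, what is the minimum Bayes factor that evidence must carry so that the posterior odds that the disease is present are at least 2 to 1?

Prior odds = 0.1/0.9 = 1/9.
Target odds = 2.
Required Bayes factor = 2 ÷ (1/9) = 18.

18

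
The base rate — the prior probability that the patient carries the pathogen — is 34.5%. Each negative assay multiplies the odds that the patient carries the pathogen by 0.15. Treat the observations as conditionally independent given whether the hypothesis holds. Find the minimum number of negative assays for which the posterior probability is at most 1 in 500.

3

Prior odds = 0.345/0.655 = 69/131.
Likelihood ratio per negative assay = 0.15.
Target posterior odds = 0.002/0.998 = 1/499.
Need (69/131) × 0.15ⁿ ≤ 1/499, i.e. 0.15ⁿ ≤ 131/34431.
0.15² = 0.0225 is still above 131/34431 but 0.15³ = 0.003375 is at or below it, so n = 3.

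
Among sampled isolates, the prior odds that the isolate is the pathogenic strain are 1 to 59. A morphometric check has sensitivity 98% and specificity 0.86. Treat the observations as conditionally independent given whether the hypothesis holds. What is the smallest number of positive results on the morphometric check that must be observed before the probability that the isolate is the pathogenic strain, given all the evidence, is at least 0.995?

Prior odds = 1/59.
False-positive rate = 1 − 0.86 = 0.14; likelihood ratio of a positive = 0.98/0.14 = 7.
Target posterior odds = 0.995/0.005 = 199.
Require 7ⁿ ≥ 199 ÷ (1/59) = 11741.
7⁴ = 2401 falls short of 11741 but 7⁵ = 16807 reaches it, so n = 5.

5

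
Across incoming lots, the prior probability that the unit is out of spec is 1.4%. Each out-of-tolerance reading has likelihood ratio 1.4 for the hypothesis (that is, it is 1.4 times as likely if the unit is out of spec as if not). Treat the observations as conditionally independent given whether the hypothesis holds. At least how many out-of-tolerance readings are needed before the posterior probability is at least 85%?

Prior odds = 0.014/0.986 = 7/493.
Likelihood ratio per out-of-tolerance reading = 1.4.
Target posterior odds = 0.85/0.15 = 17/3.
Need (7/493) × 1.4ⁿ ≥ 17/3, i.e. 1.4ⁿ ≥ 8381/21.
1.4¹⁷ ≈304.913 falls short of 8381/21 but 1.4¹⁸ ≈426.879 reaches it, so n = 18.

18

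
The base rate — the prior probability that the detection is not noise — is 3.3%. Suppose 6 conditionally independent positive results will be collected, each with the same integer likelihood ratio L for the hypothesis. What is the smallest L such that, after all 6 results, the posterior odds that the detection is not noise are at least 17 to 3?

3

Prior odds = 0.033/0.967 = 33/967.
Target odds = 17/3.
Need L⁶ ≥ 17/3 ÷ (33/967) = 16439/99.
2⁶ = 64 < 16439/99 ≤ 729 = 3⁶, so L = 3.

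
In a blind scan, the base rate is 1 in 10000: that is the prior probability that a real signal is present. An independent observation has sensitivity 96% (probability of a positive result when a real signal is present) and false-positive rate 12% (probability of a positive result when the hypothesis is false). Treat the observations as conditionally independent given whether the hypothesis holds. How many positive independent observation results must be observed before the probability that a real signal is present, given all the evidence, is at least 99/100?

7

Prior odds = 0.0001/0.9999 = 1/9999.
Likelihood ratio of a positive result = 0.96/0.12 = 8.
Target odds: 0.99 ÷ 0.01 = 99.
Require 8ⁿ ≥ 99 ÷ (1/9999) = 989901.
8⁶ = 262144 falls short of 989901 but 8⁷ = 2097152 reaches it, so n = 7.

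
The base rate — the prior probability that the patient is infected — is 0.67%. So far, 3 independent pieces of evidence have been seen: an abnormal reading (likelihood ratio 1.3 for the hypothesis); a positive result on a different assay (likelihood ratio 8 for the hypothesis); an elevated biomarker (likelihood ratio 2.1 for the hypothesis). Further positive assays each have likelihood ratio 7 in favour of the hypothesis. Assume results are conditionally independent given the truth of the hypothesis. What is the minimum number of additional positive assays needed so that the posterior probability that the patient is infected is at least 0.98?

Prior odds = 0.0067/0.9933 = 67/9933.
Combined Bayes factor of the evidence already in hand = 1.3 × 8 × 2.1 = 21.84.
Odds after that evidence = (67/9933) × 21.84 = 1742/11825.
Target odds = 0.98/0.02 = 49.
Need 7ⁿ ≥ 49 ÷ (1742/11825) = 579425/1742.
7² = 49 falls short of 579425/1742 but 7³ = 343 reaches it, so n = 3.

3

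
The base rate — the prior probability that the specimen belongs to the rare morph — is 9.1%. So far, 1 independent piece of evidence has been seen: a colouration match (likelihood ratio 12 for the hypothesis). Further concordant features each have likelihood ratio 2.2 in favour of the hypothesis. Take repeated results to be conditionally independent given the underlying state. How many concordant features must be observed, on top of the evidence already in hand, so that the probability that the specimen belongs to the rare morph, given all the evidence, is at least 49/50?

Prior odds = 0.091/0.909 = 91/909.
Bayes factor of the evidence already in hand = 12.
Odds after that evidence = (91/909) × 12 = 364/303.
Target odds = 0.98/0.02 = 49.
Need 2.2ⁿ ≥ 49 ÷ (364/303) = 2121/52.
2.2⁴ = 23.4256 falls short of 2121/52 but 2.2⁵ = 51.53632 reaches it, so n = 5.

5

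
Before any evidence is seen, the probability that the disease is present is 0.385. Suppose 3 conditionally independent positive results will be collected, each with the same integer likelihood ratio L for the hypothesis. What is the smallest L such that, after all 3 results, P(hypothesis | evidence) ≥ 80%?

2

Prior odds = 0.385/0.615 = 77/123.
Target odds = 0.8/0.2 = 4.
Need L³ ≥ 4 ÷ (77/123) = 492/77.
1³ = 1 < 492/77 ≤ 8 = 2³, so L = 2.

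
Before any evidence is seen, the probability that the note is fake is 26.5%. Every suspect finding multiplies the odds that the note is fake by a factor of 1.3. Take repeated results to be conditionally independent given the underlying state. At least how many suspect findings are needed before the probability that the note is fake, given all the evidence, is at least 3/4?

9

Prior odds = 0.265/0.735 = 53/147.
Likelihood ratio per suspect finding = 1.3.
Target posterior odds = 0.75/0.25 = 3.
Need (53/147) × 1.3ⁿ ≥ 3, i.e. 1.3ⁿ ≥ 441/53.
1.3⁸ = 815730721/100000000 falls short of 441/53 but 1.3⁹ ≈10.6045 reaches it, so n = 9.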